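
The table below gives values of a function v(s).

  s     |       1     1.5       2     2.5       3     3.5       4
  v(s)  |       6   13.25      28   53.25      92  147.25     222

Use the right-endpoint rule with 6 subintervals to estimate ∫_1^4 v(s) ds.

Δs = 0.5.
Sum = 0.5·[13.25 + 28 + 53.25 + 92 + 147.25 + 222] = 277.875.

277.875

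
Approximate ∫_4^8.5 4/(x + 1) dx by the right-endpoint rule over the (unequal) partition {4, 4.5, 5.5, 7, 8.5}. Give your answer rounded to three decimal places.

2.361

Subinterval widths: 0.5, 1, 1.5, 1.5.
Right endpoints: 4.5, 5.5, 7, 8.5.
f(4.5) = 8/11, f(5.5) = 8/13, f(7) = 0.5, f(8.5) = 8/19.
Sum = Σ Δx_i · f(x_i).
Sum ≈ 2.361.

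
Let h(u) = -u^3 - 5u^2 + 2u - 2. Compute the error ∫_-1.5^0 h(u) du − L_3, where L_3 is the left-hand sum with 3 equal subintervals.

Exact integral: ∫_-1.5^0 h(u) du = -9.609375.
L_3 = -12.5.
Error = -9.609375 − (-12.5) = 2.890625.

2.890625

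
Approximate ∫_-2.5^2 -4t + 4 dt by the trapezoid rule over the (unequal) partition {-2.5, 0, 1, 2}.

Subinterval widths: 2.5, 1, 1.
f(-2.5) = 14, f(0) = 4, f(1) = 0, f(2) = -4.
On each subinterval the trapezoid contributes (Δt_i/2)·[f(t_{i-1}) + f(t_i)].
Sum = 22.5.

22.5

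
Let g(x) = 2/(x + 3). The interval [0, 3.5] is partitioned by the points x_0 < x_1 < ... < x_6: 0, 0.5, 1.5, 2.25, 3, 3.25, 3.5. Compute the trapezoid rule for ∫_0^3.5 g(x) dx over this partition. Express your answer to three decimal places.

1.555

Subinterval widths: 0.5, 1, 0.75, 0.75, 0.25, 0.25.
g(0) = 2/3, g(0.5) = 4/7, g(1.5) = 4/9, g(2.25) = 8/21, g(3) = 1/3, g(3.25) = 0.32, g(3.5) = 4/13.
On each subinterval the trapezoid contributes (Δx_i/2)·[g(x_{i-1}) + g(x_i)].
Sum ≈ 1.555.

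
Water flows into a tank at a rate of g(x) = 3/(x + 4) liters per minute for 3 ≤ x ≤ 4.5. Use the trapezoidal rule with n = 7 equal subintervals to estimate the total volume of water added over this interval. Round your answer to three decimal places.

0.583

Δx = (4.5 − 3)/7 = 3/14.
g(3) = 3/7, g(45/14) = 42/101, g(24/7) = 21/52, g(51/14) = 42/107, g(27/7) = 21/55, g(57/14) = 42/113, g(30/7) = 21/58, g(4.5) = 6/17.
T_7 = (Δx/2)·[g(x_0) + 2g(x_1) + ... + 2g(x_{6}) + g(x_7)].
Sum ≈ 0.583.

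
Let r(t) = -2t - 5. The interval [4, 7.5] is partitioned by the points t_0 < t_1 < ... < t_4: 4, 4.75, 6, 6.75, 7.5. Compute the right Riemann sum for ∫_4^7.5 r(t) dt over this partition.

Subinterval widths: 0.75, 1.25, 0.75, 0.75.
Right endpoints: 4.75, 6, 6.75, 7.5.
r(4.75) = -14.5, r(6) = -17, r(6.75) = -18.5, r(7.5) = -20.
Sum = Σ Δt_i · r(t_i).
Sum = -61.

-61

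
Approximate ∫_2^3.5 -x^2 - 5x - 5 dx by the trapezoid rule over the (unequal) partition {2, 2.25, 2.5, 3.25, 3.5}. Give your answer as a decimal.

-39.828125

Subinterval widths: 0.25, 0.25, 0.75, 0.25.
f(2) = -19, f(2.25) = -21.3125, f(2.5) = -23.75, f(3.25) = -31.8125, f(3.5) = -34.75.
On each subinterval the trapezoid contributes (Δx_i/2)·[f(x_{i-1}) + f(x_i)].
Sum = -39.828125.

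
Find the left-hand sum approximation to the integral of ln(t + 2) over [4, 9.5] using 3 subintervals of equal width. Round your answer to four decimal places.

11.2179

Δt = (9.5 − 4)/3 = 11/6.
Left endpoints: 4, 35/6, 23/3.
f(4) ≈ 1.7918, f(35/6) ≈ 2.0584, f(23/3) ≈ 2.2687.
Sum = Δt · [f(4) + f(35/6) + f(23/3)].
Sum ≈ 11.2179.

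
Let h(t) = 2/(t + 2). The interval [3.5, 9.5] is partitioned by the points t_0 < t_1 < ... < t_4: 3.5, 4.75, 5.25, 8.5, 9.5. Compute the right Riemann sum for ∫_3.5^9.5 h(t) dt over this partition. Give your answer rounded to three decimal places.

1.301

Subinterval widths: 1.25, 0.5, 3.25, 1.
Right endpoints: 4.75, 5.25, 8.5, 9.5.
h(4.75) = 8/27, h(5.25) = 8/29, h(8.5) = 4/21, h(9.5) = 4/23.
Sum = Σ Δt_i · h(t_i).
Sum ≈ 1.301.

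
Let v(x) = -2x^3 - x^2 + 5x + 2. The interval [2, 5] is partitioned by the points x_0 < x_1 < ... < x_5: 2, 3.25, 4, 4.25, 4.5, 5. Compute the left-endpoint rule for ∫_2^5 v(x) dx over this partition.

Subinterval widths: 1.25, 0.75, 0.25, 0.25, 0.5.
Left endpoints: 2, 3.25, 4, 4.25, 4.5.
v(2) = -8, v(3.25) = -60.96875, v(4) = -122, v(4.25) = -148.34375, v(4.5) = -178.
Sum = Σ Δx_i · v(x_i).
Sum = -212.3125.

-212.3125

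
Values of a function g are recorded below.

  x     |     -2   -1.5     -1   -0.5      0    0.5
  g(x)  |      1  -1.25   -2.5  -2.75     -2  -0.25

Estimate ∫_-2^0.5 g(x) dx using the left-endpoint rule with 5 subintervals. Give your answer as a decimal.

Δx = 0.5.
Sum = 0.5·[1 + (-1.25) + (-2.5) + (-2.75) + (-2)] = -3.75.

-3.75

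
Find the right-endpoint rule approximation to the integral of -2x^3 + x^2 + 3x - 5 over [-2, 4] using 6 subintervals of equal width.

-170

Δx = (4 − (-2))/6 = 1.
Right endpoints: -1, 0, 1, 2, 3, 4.
f(-1) = -5, f(0) = -5, f(1) = -3, f(2) = -11, f(3) = -41, f(4) = -105.
Sum = Δx · [f(-1) + f(0) + f(1) + ...].
Sum = -170.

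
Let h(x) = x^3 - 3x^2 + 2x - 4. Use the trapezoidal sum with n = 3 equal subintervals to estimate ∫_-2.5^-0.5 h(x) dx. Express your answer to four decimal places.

-40.3611

Δx = (-0.5 − (-2.5))/3 = 2/3.
h(-2.5) = -43.375, h(-11/6) = -5165/216, h(-7/6) = -2593/216, h(-0.5) = -5.875.
T_3 = (Δx/2)·[h(x_0) + 2h(x_1) + 2h(x_2) + h(x_3)].
Sum ≈ -40.3611.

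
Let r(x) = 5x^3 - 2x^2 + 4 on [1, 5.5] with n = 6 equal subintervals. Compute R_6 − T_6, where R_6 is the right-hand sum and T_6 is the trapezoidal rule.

288.140625

R_6 = 1358.19140625.
T_6 = 1070.05078125.
R_6 − T_6 = 288.140625.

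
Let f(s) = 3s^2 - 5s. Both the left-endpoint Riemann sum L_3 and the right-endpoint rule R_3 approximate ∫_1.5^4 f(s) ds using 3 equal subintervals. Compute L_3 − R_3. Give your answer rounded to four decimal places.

-23.9583

L_3 ≈ 15.138889.
R_3 ≈ 39.097222.
L_3 − R_3 ≈ -23.9583.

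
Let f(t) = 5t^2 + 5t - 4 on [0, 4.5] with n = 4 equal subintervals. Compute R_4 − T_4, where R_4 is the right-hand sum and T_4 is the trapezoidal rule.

69.609375

R_4 = 258.85546875.
T_4 = 189.24609375.
R_4 − T_4 = 69.609375.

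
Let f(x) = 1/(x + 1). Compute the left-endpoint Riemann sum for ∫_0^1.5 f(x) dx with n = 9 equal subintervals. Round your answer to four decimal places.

0.9682

Δx = (1.5 − 0)/9 = 1/6.
Left endpoints: 0, 1/6, 1/3, 0.5, 2/3, 5/6, 1, 7/6, 4/3.
f(0) = 1, f(1/6) = 6/7, f(1/3) = 0.75, f(0.5) = 2/3, f(2/3) = 0.6, f(5/6) = 6/11, f(1) = 0.5, f(7/6) = 6/13, f(4/3) = 3/7.
Sum = Δx · [f(0) + f(1/6) + f(1/3) + ...].
Sum ≈ 0.9682.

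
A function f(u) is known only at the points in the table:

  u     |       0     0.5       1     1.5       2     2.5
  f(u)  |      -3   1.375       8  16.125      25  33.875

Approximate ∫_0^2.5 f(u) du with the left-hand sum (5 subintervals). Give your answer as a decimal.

Δu = 0.5.
Sum = 0.5·[(-3) + 1.375 + 8 + 16.125 + 25] = 23.75.

23.75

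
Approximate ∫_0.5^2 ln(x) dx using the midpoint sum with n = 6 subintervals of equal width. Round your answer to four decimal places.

Δx = (2 − 0.5)/6 = 0.25.
Midpoints: 0.625, 0.875, 1.125, 1.375, 1.625, 1.875.
f(0.625) ≈ -0.4700, f(0.875) ≈ -0.1335, f(1.125) ≈ 0.1178, f(1.375) ≈ 0.3185, f(1.625) ≈ 0.4855, f(1.875) ≈ 0.6286.
Sum = Δx · [f(0.625) + f(0.875) + f(1.125) + ...].
Sum ≈ 0.2367.

0.2367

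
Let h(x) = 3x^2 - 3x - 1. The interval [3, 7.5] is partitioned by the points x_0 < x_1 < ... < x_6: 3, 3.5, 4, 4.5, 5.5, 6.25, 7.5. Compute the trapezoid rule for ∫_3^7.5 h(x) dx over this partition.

Subinterval widths: 0.5, 0.5, 0.5, 1, 0.75, 1.25.
h(3) = 17, h(3.5) = 25.25, h(4) = 35, h(4.5) = 46.25, h(5.5) = 73.25, h(6.25) = 97.4375, h(7.5) = 145.25.
On each subinterval the trapezoid contributes (Δx_i/2)·[h(x_{i-1}) + h(x_i)].
Sum = 321.375.

321.375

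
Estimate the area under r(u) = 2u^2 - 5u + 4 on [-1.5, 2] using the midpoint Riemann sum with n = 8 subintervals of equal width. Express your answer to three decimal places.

Δu = (2 − (-1.5))/8 = 0.4375.
Midpoints: -1.28125, -0.84375, -0.40625, 0.03125, 0.46875, 0.90625, 1.34375, 1.78125.
r(-1.28125) = 7009/512, r(-0.84375) = 4937/512, r(-0.40625) = 3257/512, r(0.03125) = 1969/512, r(0.46875) = 1073/512, r(0.90625) = 569/512, r(1.34375) = 457/512, r(1.78125) = 737/512.
Sum = Δu · [r(-1.28125) + r(-0.84375) + r(-0.40625) + ...].
Sum ≈ 17.097.

17.097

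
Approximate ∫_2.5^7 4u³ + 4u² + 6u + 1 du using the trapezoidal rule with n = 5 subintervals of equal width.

Δu = (7 − 2.5)/5 = 0.9.
f(2.5) = 103.5, f(3.4) = 224.856, f(4.3) = 418.788, f(5.2) = 702.792, f(6.1) = 1094.364, f(7) = 1611.
T_5 = (Δu/2)·[f(u_0) + 2f(u_1) + ... + 2f(u_{4}) + f(u_5)].
Sum = 2968.245.

2968.245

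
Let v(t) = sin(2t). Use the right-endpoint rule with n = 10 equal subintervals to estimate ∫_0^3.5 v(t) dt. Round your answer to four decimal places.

Δt = (3.5 − 0)/10 = 0.35.
Right endpoints: 0.35, 0.7, 1.05, 1.4, 1.75, 2.1, 2.45, 2.8, 3.15, 3.5.
v(0.35) ≈ 0.6442, v(0.7) ≈ 0.9854, v(1.05) ≈ 0.8632, v(1.4) ≈ 0.3350, v(1.75) ≈ -0.3508, v(2.1) ≈ -0.8716, v(2.45) ≈ -0.9825, v(2.8) ≈ -0.6313, v(3.15) ≈ 0.0168, v(3.5) ≈ 0.6570.
Sum = Δt · [v(0.35) + v(0.7) + v(1.05) + ...].
Sum ≈ 0.2330.

0.2330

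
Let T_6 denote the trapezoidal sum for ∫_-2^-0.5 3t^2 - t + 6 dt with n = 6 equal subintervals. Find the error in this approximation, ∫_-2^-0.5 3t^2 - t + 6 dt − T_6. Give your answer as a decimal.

Exact integral: ∫_-2^-0.5 f(t) dt = 18.75.
T_6 = 18.796875.
Error = 18.75 − 18.796875 = -0.046875.

-0.046875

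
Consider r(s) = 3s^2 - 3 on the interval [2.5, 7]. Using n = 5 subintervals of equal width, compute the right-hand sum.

Δs = (7 − 2.5)/5 = 0.9.
Right endpoints: 3.4, 4.3, 5.2, 6.1, 7.
r(3.4) = 31.68, r(4.3) = 52.47, r(5.2) = 78.12, r(6.1) = 108.63, r(7) = 144.
Sum = Δs · [r(3.4) + r(4.3) + r(5.2) + r(6.1) + r(7)].
Sum = 373.41.

373.41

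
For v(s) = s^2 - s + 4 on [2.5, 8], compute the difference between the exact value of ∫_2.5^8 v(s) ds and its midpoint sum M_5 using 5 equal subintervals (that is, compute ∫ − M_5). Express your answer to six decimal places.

Exact integral: ∫_2.5^8 v(s) ds ≈ 158.58333333.
M_5 = 158.02875.
Error ≈ 158.58333333 − 158.02875 ≈ 0.554583.

0.554583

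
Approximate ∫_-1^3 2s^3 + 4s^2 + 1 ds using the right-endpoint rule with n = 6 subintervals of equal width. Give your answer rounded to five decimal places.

113.62963

Δs = (3 − (-1))/6 = 2/3.
Right endpoints: -1/3, 1/3, 1, 5/3, 7/3, 3.
f(-1/3) = 37/27, f(1/3) = 41/27, f(1) = 7, f(5/3) = 577/27, f(7/3) = 1301/27, f(3) = 91.
Sum = Δs · [f(-1/3) + f(1/3) + f(1) + ...].
Sum ≈ 113.62963.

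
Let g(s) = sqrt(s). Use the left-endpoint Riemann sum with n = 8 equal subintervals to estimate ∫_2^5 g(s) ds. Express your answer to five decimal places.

5.41232

Δs = (5 − 2)/8 = 0.375.
Left endpoints: 2, 2.375, 2.75, 3.125, 3.5, 3.875, 4.25, 4.625.
g(2) ≈ 1.41421, g(2.375) ≈ 1.54110, g(2.75) ≈ 1.65831, g(3.125) ≈ 1.76777, g(3.5) ≈ 1.87083, g(3.875) ≈ 1.96850, g(4.25) ≈ 2.06155, g(4.625) ≈ 2.15058.
Sum = Δs · [g(2) + g(2.375) + g(2.75) + ...].
Sum ≈ 5.41232.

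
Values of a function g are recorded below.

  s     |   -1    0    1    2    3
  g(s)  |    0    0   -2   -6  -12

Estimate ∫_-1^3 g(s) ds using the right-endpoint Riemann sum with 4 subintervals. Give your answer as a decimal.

-20

Δs = 1.
Sum = 1·[0 + (-2) + (-6) + (-12)] = -20.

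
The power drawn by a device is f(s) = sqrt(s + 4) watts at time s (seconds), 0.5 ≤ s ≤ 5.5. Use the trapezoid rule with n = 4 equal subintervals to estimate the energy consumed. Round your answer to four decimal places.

13.1471

Δs = (5.5 − 0.5)/4 = 1.25.
f(0.5) ≈ 2.1213, f(1.75) ≈ 2.3979, f(3) ≈ 2.6458, f(4.25) ≈ 2.8723, f(5.5) ≈ 3.0822.
T_4 = (Δs/2)·[f(s_0) + 2f(s_1) + 2f(s_2) + 2f(s_3) + f(s_4)].
Sum ≈ 13.1471.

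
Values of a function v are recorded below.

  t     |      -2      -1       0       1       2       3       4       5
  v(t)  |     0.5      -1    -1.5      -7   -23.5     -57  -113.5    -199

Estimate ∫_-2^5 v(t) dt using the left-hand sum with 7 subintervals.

Δt = 1.
Sum = 1·[0.5 + (-1) + (-1.5) + (-7) + (-23.5) + (-57) + (-113.5)] = -203.

-203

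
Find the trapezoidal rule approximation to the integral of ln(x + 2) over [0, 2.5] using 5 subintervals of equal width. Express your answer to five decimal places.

2.87629

Δx = (2.5 − 0)/5 = 0.5.
f(0) ≈ 0.69315, f(0.5) ≈ 0.91629, f(1) ≈ 1.09861, f(1.5) ≈ 1.25276, f(2) ≈ 1.38629, f(2.5) ≈ 1.50408.
T_5 = (Δx/2)·[f(x_0) + 2f(x_1) + ... + 2f(x_{4}) + f(x_5)].
Sum ≈ 2.87629.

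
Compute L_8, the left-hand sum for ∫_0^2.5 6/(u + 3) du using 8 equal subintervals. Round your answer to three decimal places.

3.783

Δu = (2.5 − 0)/8 = 0.3125.
Left endpoints: 0, 0.3125, 0.625, 0.9375, 1.25, 1.5625, 1.875, 2.1875.
f(0) = 2, f(0.3125) = 96/53, f(0.625) = 48/29, f(0.9375) = 32/21, f(1.25) = 24/17, f(1.5625) = 96/73, f(1.875) = 16/13, f(2.1875) = 96/83.
Sum = Δu · [f(0) + f(0.3125) + f(0.625) + ...].
Sum ≈ 3.783.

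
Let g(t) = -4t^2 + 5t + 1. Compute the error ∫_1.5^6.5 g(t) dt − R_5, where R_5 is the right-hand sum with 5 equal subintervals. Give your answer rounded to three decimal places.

70.833

Exact integral: ∫_1.5^6.5 g(t) dt ≈ -256.66667.
R_5 = -327.5.
Error ≈ -256.66667 − (-327.5) ≈ 70.833.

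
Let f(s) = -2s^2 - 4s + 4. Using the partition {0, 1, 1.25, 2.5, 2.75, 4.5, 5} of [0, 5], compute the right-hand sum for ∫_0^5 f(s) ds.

Subinterval widths: 1, 0.25, 1.25, 0.25, 1.75, 0.5.
Right endpoints: 1, 1.25, 2.5, 2.75, 4.5, 5.
f(1) = -2, f(1.25) = -4.125, f(2.5) = -18.5, f(2.75) = -22.125, f(4.5) = -54.5, f(5) = -66.
Sum = Σ Δs_i · f(s_i).
Sum = -160.0625.

-160.0625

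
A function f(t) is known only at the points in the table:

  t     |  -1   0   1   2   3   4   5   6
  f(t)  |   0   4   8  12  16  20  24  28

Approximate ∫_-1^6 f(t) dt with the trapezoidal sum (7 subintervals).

98

Δt = 1.
T_7 = (1/2)·[0 + 2·4 + 2·8 + 2·12 + 2·16 + 2·20 + 2·24 + 28] = 98.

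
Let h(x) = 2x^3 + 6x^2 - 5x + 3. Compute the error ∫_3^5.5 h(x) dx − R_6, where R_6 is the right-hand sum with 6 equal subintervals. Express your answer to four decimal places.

-84.3099

Exact integral: ∫_3^5.5 h(x) dx = 650.15625.
R_6 ≈ 734.466146.
Error ≈ 650.15625 − 734.466146 ≈ -84.3099.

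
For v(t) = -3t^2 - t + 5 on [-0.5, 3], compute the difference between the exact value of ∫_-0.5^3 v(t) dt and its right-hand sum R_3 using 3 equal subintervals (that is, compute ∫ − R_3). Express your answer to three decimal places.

Exact integral: ∫_-0.5^3 v(t) dt = -14.
R_3 ≈ -33.73611.
Error ≈ -14 − (-33.73611) ≈ 19.736.

19.736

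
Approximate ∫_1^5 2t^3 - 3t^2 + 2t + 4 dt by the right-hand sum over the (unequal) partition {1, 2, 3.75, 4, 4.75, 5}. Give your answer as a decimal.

Subinterval widths: 1, 1.75, 0.25, 0.75, 0.25.
Right endpoints: 2, 3.75, 4, 4.75, 5.
f(2) = 12, f(3.75) = 74.78125, f(4) = 92, f(4.75) = 160.15625, f(5) = 189.
Sum = Σ Δt_i · f(t_i).
Sum = 333.234375.

333.234375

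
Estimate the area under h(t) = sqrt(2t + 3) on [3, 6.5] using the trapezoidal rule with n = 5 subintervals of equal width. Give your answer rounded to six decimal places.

Δt = (6.5 − 3)/5 = 0.7.
h(3) ≈ 3.000000, h(3.7) ≈ 3.224903, h(4.4) ≈ 3.435113, h(5.1) ≈ 3.633180, h(5.8) ≈ 3.820995, h(6.5) ≈ 4.000000.
T_5 = (Δt/2)·[h(t_0) + 2h(t_1) + ... + 2h(t_{4}) + h(t_5)].
Sum ≈ 12.329934.

12.329934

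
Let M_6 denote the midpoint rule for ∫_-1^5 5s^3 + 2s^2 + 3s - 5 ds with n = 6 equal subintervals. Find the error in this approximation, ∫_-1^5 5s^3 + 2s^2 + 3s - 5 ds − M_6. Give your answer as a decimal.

Exact integral: ∫_-1^5 f(s) ds = 870.
M_6 = 854.
Error = 870 − 854 = 16.

16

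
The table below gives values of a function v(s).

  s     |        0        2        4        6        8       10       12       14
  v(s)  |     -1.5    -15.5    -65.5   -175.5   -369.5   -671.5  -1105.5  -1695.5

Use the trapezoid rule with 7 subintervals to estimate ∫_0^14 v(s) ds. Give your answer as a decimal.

Δs = 2.
T_7 = (2/2)·[(-1.5) + 2·(-15.5) + 2·(-65.5) + 2·(-175.5) + 2·(-369.5) + 2·(-671.5) + 2·(-1105.5) + (-1695.5)] = -6503.

-6503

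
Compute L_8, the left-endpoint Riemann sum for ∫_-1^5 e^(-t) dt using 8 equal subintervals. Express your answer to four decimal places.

Δt = (5 − (-1))/8 = 0.75.
Left endpoints: -1, -0.25, 0.5, 1.25, 2, 2.75, 3.5, 4.25.
f(-1) ≈ 2.7183, f(-0.25) ≈ 1.2840, f(0.5) ≈ 0.6065, f(1.25) ≈ 0.2865, f(2) ≈ 0.1353, f(2.75) ≈ 0.0639, f(3.5) ≈ 0.0302, f(4.25) ≈ 0.0143.
Sum = Δt · [f(-1) + f(-0.25) + f(0.5) + ...].
Sum ≈ 3.8543.

3.8543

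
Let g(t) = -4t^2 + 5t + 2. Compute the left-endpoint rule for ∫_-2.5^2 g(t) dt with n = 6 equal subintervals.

-41.625

Δt = (2 − (-2.5))/6 = 0.75.
Left endpoints: -2.5, -1.75, -1, -0.25, 0.5, 1.25.
g(-2.5) = -35.5, g(-1.75) = -19, g(-1) = -7, g(-0.25) = 0.5, g(0.5) = 3.5, g(1.25) = 2.
Sum = Δt · [g(-2.5) + g(-1.75) + g(-1) + ...].
Sum = -41.625.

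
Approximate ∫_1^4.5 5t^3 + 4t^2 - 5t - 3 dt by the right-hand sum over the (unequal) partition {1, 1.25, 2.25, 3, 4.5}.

Subinterval widths: 0.25, 1, 0.75, 1.5.
Right endpoints: 1.25, 2.25, 3, 4.5.
f(1.25) = 6.765625, f(2.25) = 62.953125, f(3) = 153, f(4.5) = 511.125.
Sum = Σ Δt_i · f(t_i).
Sum = 946.08203125.

946.08203125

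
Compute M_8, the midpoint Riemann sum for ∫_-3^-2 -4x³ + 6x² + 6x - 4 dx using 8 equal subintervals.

Δx = (-2 − (-3))/8 = 0.125.
Midpoints: -2.9375, -2.8125, -2.6875, -2.5625, -2.4375, -2.3125, -2.1875, -2.0625.
f(-2.9375) = 134695/1024, f(-2.8125) = 118349/1024, f(-2.6875) = 103275/1024, f(-2.5625) = 89425/1024, f(-2.4375) = 76751/1024, f(-2.3125) = 65205/1024, f(-2.1875) = 54739/1024, f(-2.0625) = 45305/1024.
Sum = Δx · [f(-2.9375) + f(-2.8125) + f(-2.6875) + ...].
Sum = 83.953125.

83.953125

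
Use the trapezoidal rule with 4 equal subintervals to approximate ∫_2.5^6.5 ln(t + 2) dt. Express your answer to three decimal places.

Δt = (6.5 − 2.5)/4 = 1.
f(2.5) ≈ 1.504, f(3.5) ≈ 1.705, f(4.5) ≈ 1.872, f(5.5) ≈ 2.015, f(6.5) ≈ 2.140.
T_4 = (Δt/2)·[f(t_0) + 2f(t_1) + 2f(t_2) + 2f(t_3) + f(t_4)].
Sum ≈ 7.414.

7.414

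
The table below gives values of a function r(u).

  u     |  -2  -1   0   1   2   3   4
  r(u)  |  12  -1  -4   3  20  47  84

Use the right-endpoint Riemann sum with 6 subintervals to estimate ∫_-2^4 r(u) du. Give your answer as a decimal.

149

Δu = 1.
Sum = 1·[(-1) + (-4) + 3 + 20 + 47 + 84] = 149.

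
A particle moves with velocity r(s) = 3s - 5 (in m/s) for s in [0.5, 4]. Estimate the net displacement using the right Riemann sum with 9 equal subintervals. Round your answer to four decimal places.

8.1667

Δs = (4 − 0.5)/9 = 7/18.
Right endpoints: 8/9, 23/18, 5/3, 37/18, 22/9, 17/6, 29/9, 65/18, 4.
r(8/9) = -7/3, r(23/18) = -7/6, r(5/3) = 0, r(37/18) = 7/6, r(22/9) = 7/3, r(17/6) = 3.5, r(29/9) = 14/3, r(65/18) = 35/6, r(4) = 7.
Sum = Δs · [r(8/9) + r(23/18) + r(5/3) + ...].
Sum ≈ 8.1667.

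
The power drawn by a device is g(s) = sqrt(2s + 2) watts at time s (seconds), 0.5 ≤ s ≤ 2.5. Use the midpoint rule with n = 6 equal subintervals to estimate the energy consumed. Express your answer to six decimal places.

4.442289

Δs = (2.5 − 0.5)/6 = 1/3.
Midpoints: 2/3, 1, 4/3, 5/3, 2, 7/3.
g(2/3) ≈ 1.825742, g(1) ≈ 2.000000, g(4/3) ≈ 2.160247, g(5/3) ≈ 2.309401, g(2) ≈ 2.449490, g(7/3) ≈ 2.581989.
Sum = Δs · [g(2/3) + g(1) + g(4/3) + ...].
Sum ≈ 4.442289.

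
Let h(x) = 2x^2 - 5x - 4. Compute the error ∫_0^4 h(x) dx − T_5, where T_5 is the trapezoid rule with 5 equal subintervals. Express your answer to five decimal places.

Exact integral: ∫_0^4 h(x) dx ≈ -13.3333333.
T_5 = -12.48.
Error ≈ -13.3333333 − (-12.48) ≈ -0.85333.

-0.85333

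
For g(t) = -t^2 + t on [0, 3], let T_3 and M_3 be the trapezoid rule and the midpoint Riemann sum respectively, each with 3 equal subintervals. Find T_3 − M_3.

T_3 = -5.
M_3 = -4.25.
T_3 − M_3 = -0.75.

-0.75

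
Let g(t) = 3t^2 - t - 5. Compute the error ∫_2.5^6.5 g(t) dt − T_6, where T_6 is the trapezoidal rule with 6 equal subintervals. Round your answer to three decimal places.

-0.889

Exact integral: ∫_2.5^6.5 g(t) dt = 221.
T_6 ≈ 221.88889.
Error ≈ 221 − 221.88889 ≈ -0.889.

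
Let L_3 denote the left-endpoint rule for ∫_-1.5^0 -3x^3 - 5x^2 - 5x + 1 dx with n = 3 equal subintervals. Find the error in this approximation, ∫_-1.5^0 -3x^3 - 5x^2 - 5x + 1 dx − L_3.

Exact integral: ∫_-1.5^0 f(x) dx = 5.296875.
L_3 = 7.
Error = 5.296875 − 7 = -1.703125.

-1.703125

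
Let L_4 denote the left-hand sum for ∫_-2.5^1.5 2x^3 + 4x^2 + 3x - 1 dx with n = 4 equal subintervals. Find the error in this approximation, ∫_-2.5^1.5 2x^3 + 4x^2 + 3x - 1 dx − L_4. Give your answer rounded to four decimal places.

Exact integral: ∫_-2.5^1.5 f(x) dx ≈ -1.666667.
L_4 = -18.
Error ≈ -1.666667 − (-18) ≈ 16.3333.

16.3333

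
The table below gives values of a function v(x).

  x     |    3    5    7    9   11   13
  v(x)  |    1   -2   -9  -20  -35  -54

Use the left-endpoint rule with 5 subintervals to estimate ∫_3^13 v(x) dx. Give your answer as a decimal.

-130

Δx = 2.
Sum = 2·[1 + (-2) + (-9) + (-20) + (-35)] = -130.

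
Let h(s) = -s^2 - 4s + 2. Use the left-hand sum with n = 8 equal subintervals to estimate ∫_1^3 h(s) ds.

-18.6875

Δs = (3 − 1)/8 = 0.25.
Left endpoints: 1, 1.25, 1.5, 1.75, 2, 2.25, 2.5, 2.75.
h(1) = -3, h(1.25) = -4.5625, h(1.5) = -6.25, h(1.75) = -8.0625, h(2) = -10, h(2.25) = -12.0625, h(2.5) = -14.25, h(2.75) = -16.5625.
Sum = Δs · [h(1) + h(1.25) + h(1.5) + ...].
Sum = -18.6875.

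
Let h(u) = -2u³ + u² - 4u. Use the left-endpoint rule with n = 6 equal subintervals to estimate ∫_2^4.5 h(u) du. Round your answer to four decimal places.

-169.8278

Δu = (4.5 − 2)/6 = 5/12.
Left endpoints: 2, 29/12, 17/6, 3.25, 11/3, 49/12.
h(2) = -20, h(29/12) = -27695/864, h(17/6) = -2635/54, h(3.25) = -71.09375, h(11/3) = -2695/27, h(49/12) = -117355/864.
Sum = Δu · [h(2) + h(29/12) + h(17/6) + ...].
Sum ≈ -169.8278.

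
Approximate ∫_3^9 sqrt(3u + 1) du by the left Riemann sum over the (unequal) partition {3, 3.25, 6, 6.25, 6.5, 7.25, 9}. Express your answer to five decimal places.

23.75053

Subinterval widths: 0.25, 2.75, 0.25, 0.25, 0.75, 1.75.
Left endpoints: 3, 3.25, 6, 6.25, 6.5, 7.25.
f(3) ≈ 3.16228, f(3.25) ≈ 3.27872, f(6) ≈ 4.35890, f(6.25) ≈ 4.44410, f(6.5) ≈ 4.52769, f(7.25) ≈ 4.76970.
Sum = Σ Δu_i · f(u_i).
Sum ≈ 23.75053.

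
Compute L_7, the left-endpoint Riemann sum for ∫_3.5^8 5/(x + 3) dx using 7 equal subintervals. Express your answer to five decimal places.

Δx = (8 − 3.5)/7 = 9/14.
Left endpoints: 3.5, 29/7, 67/14, 38/7, 85/14, 47/7, 103/14.
f(3.5) = 10/13, f(29/7) = 0.7, f(67/14) = 70/109, f(38/7) = 35/59, f(85/14) = 70/127, f(47/7) = 35/68, f(103/14) = 14/29.
Sum = Δx · [f(3.5) + f(29/7) + f(67/14) + ...].
Sum ≈ 2.73426.

2.73426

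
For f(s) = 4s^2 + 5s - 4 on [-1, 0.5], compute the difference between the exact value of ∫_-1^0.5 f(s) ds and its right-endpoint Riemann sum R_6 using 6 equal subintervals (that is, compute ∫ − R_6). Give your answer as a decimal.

Exact integral: ∫_-1^0.5 f(s) ds = -6.375.
R_6 = -5.75.
Error = -6.375 − (-5.75) = -0.625.

-0.625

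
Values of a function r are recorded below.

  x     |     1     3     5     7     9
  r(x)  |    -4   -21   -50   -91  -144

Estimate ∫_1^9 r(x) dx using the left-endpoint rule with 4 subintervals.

Δx = 2.
Sum = 2·[(-4) + (-21) + (-50) + (-91)] = -332.

-332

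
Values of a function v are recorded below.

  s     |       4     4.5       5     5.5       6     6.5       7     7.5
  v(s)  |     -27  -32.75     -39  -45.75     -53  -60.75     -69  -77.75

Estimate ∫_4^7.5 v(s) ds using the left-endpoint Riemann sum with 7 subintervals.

-163.625

Δs = 0.5.
Sum = 0.5·[(-27) + (-32.75) + (-39) + (-45.75) + (-53) + (-60.75) + (-69)] = -163.625.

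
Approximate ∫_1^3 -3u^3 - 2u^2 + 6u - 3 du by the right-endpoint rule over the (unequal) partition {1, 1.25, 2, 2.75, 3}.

Subinterval widths: 0.25, 0.75, 0.75, 0.25.
Right endpoints: 1.25, 2, 2.75, 3.
f(1.25) = -4.484375, f(2) = -23, f(2.75) = -64.015625, f(3) = -84.
Sum = Σ Δu_i · f(u_i).
Sum = -87.3828125.

-87.3828125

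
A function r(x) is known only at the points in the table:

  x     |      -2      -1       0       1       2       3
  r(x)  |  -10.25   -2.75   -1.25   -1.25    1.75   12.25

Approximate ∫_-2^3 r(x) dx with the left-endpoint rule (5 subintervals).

Δx = 1.
Sum = 1·[(-10.25) + (-2.75) + (-1.25) + (-1.25) + 1.75] = -13.75.

-13.75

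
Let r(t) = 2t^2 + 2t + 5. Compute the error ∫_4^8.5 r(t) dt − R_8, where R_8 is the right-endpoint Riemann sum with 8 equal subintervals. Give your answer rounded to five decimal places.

Exact integral: ∫_4^8.5 r(t) dt = 445.5.
R_8 ≈ 480.1464844.
Error ≈ 445.5 − 480.1464844 ≈ -34.64648.

-34.64648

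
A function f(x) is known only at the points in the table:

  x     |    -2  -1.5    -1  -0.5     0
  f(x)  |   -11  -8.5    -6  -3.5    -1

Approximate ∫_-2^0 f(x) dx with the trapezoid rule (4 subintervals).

Δx = 0.5.
T_4 = (0.5/2)·[(-11) + 2·(-8.5) + 2·(-6) + 2·(-3.5) + (-1)] = -12.

-12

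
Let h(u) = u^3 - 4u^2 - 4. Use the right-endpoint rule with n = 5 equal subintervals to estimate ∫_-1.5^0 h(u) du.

Δu = (0 − (-1.5))/5 = 0.3.
Right endpoints: -1.2, -0.9, -0.6, -0.3, 0.
h(-1.2) = -11.488, h(-0.9) = -7.969, h(-0.6) = -5.656, h(-0.3) = -4.387, h(0) = -4.
Sum = Δu · [h(-1.2) + h(-0.9) + h(-0.6) + h(-0.3) + h(0)].
Sum = -10.05.

-10.05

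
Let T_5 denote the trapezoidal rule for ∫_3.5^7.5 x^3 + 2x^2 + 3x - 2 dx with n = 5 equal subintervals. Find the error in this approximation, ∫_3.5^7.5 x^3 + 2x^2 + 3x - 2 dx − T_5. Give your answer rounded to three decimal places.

-7.893

Exact integral: ∫_3.5^7.5 f(x) dx ≈ 1064.16667.
T_5 = 1072.06.
Error ≈ 1064.16667 − 1072.06 ≈ -7.893.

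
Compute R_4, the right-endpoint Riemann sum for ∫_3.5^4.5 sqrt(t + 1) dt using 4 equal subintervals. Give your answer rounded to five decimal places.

2.26300

Δt = (4.5 − 3.5)/4 = 0.25.
Right endpoints: 3.75, 4, 4.25, 4.5.
f(3.75) ≈ 2.17945, f(4) ≈ 2.23607, f(4.25) ≈ 2.29129, f(4.5) ≈ 2.34521.
Sum = Δt · [f(3.75) + f(4) + f(4.25) + f(4.5)].
Sum ≈ 2.26300.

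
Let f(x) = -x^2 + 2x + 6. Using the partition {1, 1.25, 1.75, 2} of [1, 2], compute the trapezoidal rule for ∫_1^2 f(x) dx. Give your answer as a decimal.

Subinterval widths: 0.25, 0.5, 0.25.
f(1) = 7, f(1.25) = 6.9375, f(1.75) = 6.4375, f(2) = 6.
On each subinterval the trapezoid contributes (Δx_i/2)·[f(x_{i-1}) + f(x_i)].
Sum = 6.640625.

6.640625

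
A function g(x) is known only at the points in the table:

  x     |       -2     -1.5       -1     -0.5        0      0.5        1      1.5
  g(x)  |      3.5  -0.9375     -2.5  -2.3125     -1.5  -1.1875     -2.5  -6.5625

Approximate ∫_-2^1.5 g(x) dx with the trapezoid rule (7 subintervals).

Δx = 0.5.
T_7 = (0.5/2)·[3.5 + 2·(-0.9375) + 2·(-2.5) + 2·(-2.3125) + 2·(-1.5) + 2·(-1.1875) + 2·(-2.5) + (-6.5625)] = -6.234375.

-6.234375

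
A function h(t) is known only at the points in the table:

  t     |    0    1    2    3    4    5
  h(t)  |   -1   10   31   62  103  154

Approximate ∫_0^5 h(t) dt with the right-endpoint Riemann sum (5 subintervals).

Δt = 1.
Sum = 1·[10 + 31 + 62 + 103 + 154] = 360.

360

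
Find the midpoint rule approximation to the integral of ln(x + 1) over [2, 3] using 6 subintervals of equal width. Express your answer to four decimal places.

1.2494

Δx = (3 − 2)/6 = 1/6.
Midpoints: 25/12, 2.25, 29/12, 31/12, 2.75, 35/12.
f(25/12) ≈ 1.1260, f(2.25) ≈ 1.1787, f(29/12) ≈ 1.2287, f(31/12) ≈ 1.2763, f(2.75) ≈ 1.3218, f(35/12) ≈ 1.3652.
Sum = Δx · [f(25/12) + f(2.25) + f(29/12) + ...].
Sum ≈ 1.2494.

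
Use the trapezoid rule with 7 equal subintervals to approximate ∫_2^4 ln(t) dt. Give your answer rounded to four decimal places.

2.1572

Δt = (4 − 2)/7 = 2/7.
f(2) ≈ 0.6931, f(16/7) ≈ 0.8267, f(18/7) ≈ 0.9445, f(20/7) ≈ 1.0498, f(22/7) ≈ 1.1451, f(24/7) ≈ 1.2321, f(26/7) ≈ 1.3122, f(4) ≈ 1.3863.
T_7 = (Δt/2)·[f(t_0) + 2f(t_1) + ... + 2f(t_{6}) + f(t_7)].
Sum ≈ 2.1572.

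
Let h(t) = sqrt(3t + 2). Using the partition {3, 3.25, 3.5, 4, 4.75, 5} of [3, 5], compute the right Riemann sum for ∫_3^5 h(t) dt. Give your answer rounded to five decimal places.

Subinterval widths: 0.25, 0.25, 0.5, 0.75, 0.25.
Right endpoints: 3.25, 3.5, 4, 4.75, 5.
h(3.25) ≈ 3.42783, h(3.5) ≈ 3.53553, h(4) ≈ 3.74166, h(4.75) ≈ 4.03113, h(5) ≈ 4.12311.
Sum = Σ Δt_i · h(t_i).
Sum ≈ 7.66579.

7.66579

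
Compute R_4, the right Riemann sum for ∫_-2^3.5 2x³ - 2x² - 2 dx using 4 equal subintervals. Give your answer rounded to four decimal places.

Δx = (3.5 − (-2))/4 = 1.375.
Right endpoints: -0.625, 0.75, 2.125, 3.5.
f(-0.625) = -3.26953125, f(0.75) = -2.28125, f(2.125) = 8.16015625, f(3.5) = 59.25.
Sum = Δx · [f(-0.625) + f(0.75) + f(2.125) + f(3.5)].
Sum ≈ 85.0566.

85.0566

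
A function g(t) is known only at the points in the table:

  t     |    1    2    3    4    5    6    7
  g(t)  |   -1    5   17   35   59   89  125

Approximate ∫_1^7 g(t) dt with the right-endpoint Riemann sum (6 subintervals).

Δt = 1.
Sum = 1·[5 + 17 + 35 + 59 + 89 + 125] = 330.

330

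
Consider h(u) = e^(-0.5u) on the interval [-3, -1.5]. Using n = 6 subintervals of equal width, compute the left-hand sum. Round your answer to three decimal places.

Δu = (-1.5 − (-3))/6 = 0.25.
Left endpoints: -3, -2.75, -2.5, -2.25, -2, -1.75.
h(-3) ≈ 4.482, h(-2.75) ≈ 3.955, h(-2.5) ≈ 3.490, h(-2.25) ≈ 3.080, h(-2) ≈ 2.718, h(-1.75) ≈ 2.399.
Sum = Δu · [h(-3) + h(-2.75) + h(-2.5) + ...].
Sum ≈ 5.031.

5.031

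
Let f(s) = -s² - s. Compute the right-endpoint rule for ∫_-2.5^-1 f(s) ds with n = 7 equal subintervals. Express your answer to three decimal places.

-1.860

Δs = (-1 − (-2.5))/7 = 3/14.
Right endpoints: -16/7, -29/14, -13/7, -23/14, -10/7, -17/14, -1.
f(-16/7) = -144/49, f(-29/14) = -435/196, f(-13/7) = -78/49, f(-23/14) = -207/196, f(-10/7) = -30/49, f(-17/14) = -51/196, f(-1) = 0.
Sum = Δs · [f(-16/7) + f(-29/14) + f(-13/7) + ...].
Sum ≈ -1.860.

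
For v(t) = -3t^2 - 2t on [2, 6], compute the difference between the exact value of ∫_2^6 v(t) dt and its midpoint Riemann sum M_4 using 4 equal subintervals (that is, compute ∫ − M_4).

-1

Exact integral: ∫_2^6 v(t) dt = -240.
M_4 = -239.
Error = -240 − (-239) = -1.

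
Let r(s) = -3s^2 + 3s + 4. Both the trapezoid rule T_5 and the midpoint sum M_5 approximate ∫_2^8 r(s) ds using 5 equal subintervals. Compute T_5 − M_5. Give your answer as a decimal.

T_5 = -394.32.
M_5 = -387.84.
T_5 − M_5 = -6.48.

-6.48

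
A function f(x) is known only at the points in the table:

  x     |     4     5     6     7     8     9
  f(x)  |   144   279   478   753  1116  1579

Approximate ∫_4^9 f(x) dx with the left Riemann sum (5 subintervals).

Δx = 1.
Sum = 1·[144 + 279 + 478 + 753 + 1116] = 2770.

2770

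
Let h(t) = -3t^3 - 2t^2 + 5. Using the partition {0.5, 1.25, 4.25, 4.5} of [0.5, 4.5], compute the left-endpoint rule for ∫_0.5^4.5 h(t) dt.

Subinterval widths: 0.75, 3, 0.25.
Left endpoints: 0.5, 1.25, 4.25.
h(0.5) = 4.125, h(1.25) = -3.984375, h(4.25) = -261.421875.
Sum = Σ Δt_i · h(t_i).
Sum = -74.21484375.

-74.21484375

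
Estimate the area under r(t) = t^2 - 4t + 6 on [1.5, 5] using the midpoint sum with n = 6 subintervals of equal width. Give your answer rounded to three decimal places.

Δt = (5 − 1.5)/6 = 7/12.
Midpoints: 43/24, 2.375, 71/24, 85/24, 4.125, 113/24.
r(43/24) = 1177/576, r(2.375) = 2.140625, r(71/24) = 1681/576, r(85/24) = 2521/576, r(4.125) = 6.515625, r(113/24) = 5377/576.
Sum = Δt · [r(43/24) + r(2.375) + r(71/24) + ...].
Sum ≈ 15.942.

15.942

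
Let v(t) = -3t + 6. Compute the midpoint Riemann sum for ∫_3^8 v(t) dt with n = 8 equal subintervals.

-52.5

Δt = (8 − 3)/8 = 0.625.
Midpoints: 3.3125, 3.9375, 4.5625, 5.1875, 5.8125, 6.4375, 7.0625, 7.6875.
v(3.3125) = -3.9375, v(3.9375) = -5.8125, v(4.5625) = -7.6875, v(5.1875) = -9.5625, v(5.8125) = -11.4375, v(6.4375) = -13.3125, v(7.0625) = -15.1875, v(7.6875) = -17.0625.
Sum = Δt · [v(3.3125) + v(3.9375) + v(4.5625) + ...].
Sum = -52.5.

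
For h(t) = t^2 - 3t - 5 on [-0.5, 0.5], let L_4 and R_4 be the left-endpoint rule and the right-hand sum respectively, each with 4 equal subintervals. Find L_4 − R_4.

0.75

L_4 = -4.53125.
R_4 = -5.28125.
L_4 − R_4 = 0.75.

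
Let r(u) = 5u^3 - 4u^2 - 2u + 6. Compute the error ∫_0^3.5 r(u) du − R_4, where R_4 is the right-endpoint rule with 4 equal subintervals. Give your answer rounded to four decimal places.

-79.2262

Exact integral: ∫_0^3.5 r(u) du ≈ 139.161458.
R_4 ≈ 218.387695.
Error ≈ 139.161458 − 218.387695 ≈ -79.2262.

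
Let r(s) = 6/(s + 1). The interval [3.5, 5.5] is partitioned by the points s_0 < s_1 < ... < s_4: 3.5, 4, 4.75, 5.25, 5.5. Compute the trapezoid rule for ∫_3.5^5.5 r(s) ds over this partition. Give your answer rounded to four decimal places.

Subinterval widths: 0.5, 0.75, 0.5, 0.25.
r(3.5) = 4/3, r(4) = 1.2, r(4.75) = 24/23, r(5.25) = 0.96, r(5.5) = 12/13.
On each subinterval the trapezoid contributes (Δs_i/2)·[r(s_{i-1}) + r(s_i)].
Sum ≈ 2.2109.

2.2109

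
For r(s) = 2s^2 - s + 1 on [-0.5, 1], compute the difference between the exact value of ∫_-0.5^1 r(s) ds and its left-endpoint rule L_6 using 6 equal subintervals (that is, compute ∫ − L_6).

Exact integral: ∫_-0.5^1 r(s) ds = 1.875.
L_6 = 1.90625.
Error = 1.875 − 1.90625 = -0.03125.

-0.03125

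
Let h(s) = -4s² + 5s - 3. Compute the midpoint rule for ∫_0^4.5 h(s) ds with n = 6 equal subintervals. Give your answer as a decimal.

Δs = (4.5 − 0)/6 = 0.75.
Midpoints: 0.375, 1.125, 1.875, 2.625, 3.375, 4.125.
h(0.375) = -1.6875, h(1.125) = -2.4375, h(1.875) = -7.6875, h(2.625) = -17.4375, h(3.375) = -31.6875, h(4.125) = -50.4375.
Sum = Δs · [h(0.375) + h(1.125) + h(1.875) + ...].
Sum = -83.53125.

-83.53125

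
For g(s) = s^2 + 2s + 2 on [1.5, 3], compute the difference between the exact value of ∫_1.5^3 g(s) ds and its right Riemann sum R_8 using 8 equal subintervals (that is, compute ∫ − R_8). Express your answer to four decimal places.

-0.9229

Exact integral: ∫_1.5^3 g(s) ds = 17.625.
R_8 ≈ 18.547852.
Error ≈ 17.625 − 18.547852 ≈ -0.9229.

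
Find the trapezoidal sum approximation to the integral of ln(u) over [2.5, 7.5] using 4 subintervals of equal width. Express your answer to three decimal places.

Δu = (7.5 − 2.5)/4 = 1.25.
f(2.5) ≈ 0.916, f(3.75) ≈ 1.322, f(5) ≈ 1.609, f(6.25) ≈ 1.833, f(7.5) ≈ 2.015.
T_4 = (Δu/2)·[f(u_0) + 2f(u_1) + 2f(u_2) + 2f(u_3) + f(u_4)].
Sum ≈ 7.787.

7.787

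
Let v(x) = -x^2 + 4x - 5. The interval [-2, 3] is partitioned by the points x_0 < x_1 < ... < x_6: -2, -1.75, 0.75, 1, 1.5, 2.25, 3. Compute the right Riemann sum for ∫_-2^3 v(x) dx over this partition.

Subinterval widths: 0.25, 2.5, 0.25, 0.5, 0.75, 0.75.
Right endpoints: -1.75, 0.75, 1, 1.5, 2.25, 3.
v(-1.75) = -15.0625, v(0.75) = -2.5625, v(1) = -2, v(1.5) = -1.25, v(2.25) = -1.0625, v(3) = -2.
Sum = Σ Δx_i · v(x_i).
Sum = -13.59375.

-13.59375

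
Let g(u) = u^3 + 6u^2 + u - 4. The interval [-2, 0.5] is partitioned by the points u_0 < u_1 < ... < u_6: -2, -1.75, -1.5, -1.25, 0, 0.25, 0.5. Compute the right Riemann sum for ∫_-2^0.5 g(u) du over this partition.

-2.79296875

Subinterval widths: 0.25, 0.25, 0.25, 1.25, 0.25, 0.25.
Right endpoints: -1.75, -1.5, -1.25, 0, 0.25, 0.5.
g(-1.75) = 7.265625, g(-1.5) = 4.625, g(-1.25) = 2.171875, g(0) = -4, g(0.25) = -3.359375, g(0.5) = -1.875.
Sum = Σ Δu_i · g(u_i).
Sum = -2.79296875.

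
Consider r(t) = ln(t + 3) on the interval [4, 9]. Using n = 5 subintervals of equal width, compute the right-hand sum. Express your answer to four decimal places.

11.4621

Δt = (9 − 4)/5 = 1.
Right endpoints: 5, 6, 7, 8, 9.
r(5) ≈ 2.0794, r(6) ≈ 2.1972, r(7) ≈ 2.3026, r(8) ≈ 2.3979, r(9) ≈ 2.4849.
Sum = Δt · [r(5) + r(6) + r(7) + r(8) + r(9)].
Sum ≈ 11.4621.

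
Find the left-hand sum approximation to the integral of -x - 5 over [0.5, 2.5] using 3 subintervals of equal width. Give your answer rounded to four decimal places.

-12.3333

Δx = (2.5 − 0.5)/3 = 2/3.
Left endpoints: 0.5, 7/6, 11/6.
f(0.5) = -5.5, f(7/6) = -37/6, f(11/6) = -41/6.
Sum = Δx · [f(0.5) + f(7/6) + f(11/6)].
Sum ≈ -12.3333.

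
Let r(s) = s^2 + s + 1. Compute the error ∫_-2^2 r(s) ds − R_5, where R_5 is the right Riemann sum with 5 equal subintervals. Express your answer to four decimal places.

Exact integral: ∫_-2^2 r(s) ds ≈ 9.333333.
R_5 = 11.36.
Error ≈ 9.333333 − 11.36 ≈ -2.0267.

-2.0267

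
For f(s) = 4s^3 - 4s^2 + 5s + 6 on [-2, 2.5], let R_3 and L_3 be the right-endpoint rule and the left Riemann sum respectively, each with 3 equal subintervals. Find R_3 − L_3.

R_3 = 103.5.
L_3 = -58.5.
R_3 − L_3 = 162.

162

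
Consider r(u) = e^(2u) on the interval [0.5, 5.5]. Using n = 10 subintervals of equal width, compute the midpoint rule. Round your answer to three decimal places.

28723.836

Δu = (5.5 − 0.5)/10 = 0.5.
Midpoints: 0.75, 1.25, 1.75, 2.25, 2.75, 3.25, 3.75, 4.25, 4.75, 5.25.
r(0.75) ≈ 4.482, r(1.25) ≈ 12.182, r(1.75) ≈ 33.115, r(2.25) ≈ 90.017, r(2.75) ≈ 244.692, r(3.25) ≈ 665.142, r(3.75) ≈ 1808.042, r(4.25) ≈ 4914.769, r(4.75) ≈ 13359.727, r(5.25) ≈ 36315.503.
Sum = Δu · [r(0.75) + r(1.25) + r(1.75) + ...].
Sum ≈ 28723.836.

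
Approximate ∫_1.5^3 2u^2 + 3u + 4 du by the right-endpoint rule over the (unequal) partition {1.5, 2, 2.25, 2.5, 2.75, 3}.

Subinterval widths: 0.5, 0.25, 0.25, 0.25, 0.25.
Right endpoints: 2, 2.25, 2.5, 2.75, 3.
f(2) = 18, f(2.25) = 20.875, f(2.5) = 24, f(2.75) = 27.375, f(3) = 31.
Sum = Σ Δu_i · f(u_i).
Sum = 34.8125.

34.8125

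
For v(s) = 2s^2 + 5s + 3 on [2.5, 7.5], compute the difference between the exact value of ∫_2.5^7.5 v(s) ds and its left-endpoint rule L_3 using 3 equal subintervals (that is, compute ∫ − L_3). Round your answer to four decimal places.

99.5370

Exact integral: ∫_2.5^7.5 v(s) ds ≈ 410.833333.
L_3 ≈ 311.296296.
Error ≈ 410.833333 − 311.296296 ≈ 99.5370.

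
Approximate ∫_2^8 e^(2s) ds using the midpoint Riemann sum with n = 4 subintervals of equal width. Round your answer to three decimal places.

Δs = (8 − 2)/4 = 1.5.
Midpoints: 2.75, 4.25, 5.75, 7.25.
f(2.75) ≈ 244.692, f(4.25) ≈ 4914.769, f(5.75) ≈ 98715.771, f(7.25) ≈ 1982759.264.
Sum = Δs · [f(2.75) + f(4.25) + f(5.75) + f(7.25)].
Sum ≈ 3129951.743.

3129951.743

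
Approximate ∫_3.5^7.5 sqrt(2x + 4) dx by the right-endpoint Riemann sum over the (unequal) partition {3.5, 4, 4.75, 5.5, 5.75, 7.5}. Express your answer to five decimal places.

16.00479

Subinterval widths: 0.5, 0.75, 0.75, 0.25, 1.75.
Right endpoints: 4, 4.75, 5.5, 5.75, 7.5.
f(4) ≈ 3.46410, f(4.75) ≈ 3.67423, f(5.5) ≈ 3.87298, f(5.75) ≈ 3.93700, f(7.5) ≈ 4.35890.
Sum = Σ Δx_i · f(x_i).
Sum ≈ 16.00479.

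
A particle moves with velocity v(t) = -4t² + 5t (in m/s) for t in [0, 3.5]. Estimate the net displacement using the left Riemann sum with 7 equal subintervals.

Δt = (3.5 − 0)/7 = 0.5.
Left endpoints: 0, 0.5, 1, 1.5, 2, 2.5, 3.
v(0) = 0, v(0.5) = 1.5, v(1) = 1, v(1.5) = -1.5, v(2) = -6, v(2.5) = -12.5, v(3) = -21.
Sum = Δt · [v(0) + v(0.5) + v(1) + ...].
Sum = -19.25.

-19.25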